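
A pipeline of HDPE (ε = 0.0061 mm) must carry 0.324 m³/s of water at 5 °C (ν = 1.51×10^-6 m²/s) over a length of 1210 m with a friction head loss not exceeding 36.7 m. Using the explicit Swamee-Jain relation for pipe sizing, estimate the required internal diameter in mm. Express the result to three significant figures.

D ≈ 327 mm

Swamee-Jain (Type III): D = 0.66·[ε^1.25·(LQ²/(gh_f))^4.75 + ν·Q^9.4·(L/(gh_f))^5.2]^0.04
LQ²/(gh_f) = 0.3528; L/(gh_f) = 3.361
Term 1 = ε^1.25·(…)^4.75 = 2.15×10^-9; Term 2 = ν·Q^9.4·(…)^5.2 = 2.07×10^-8
D = 0.66·(2.15×10^-9 + 2.07×10^-8)^0.04 = 0.3265 m = 327 mm
Check: V = 3.87 m/s, Re = 8.37×10^5, f = 0.01236, h_f = 35.0 m ≈ 36.7 m ✓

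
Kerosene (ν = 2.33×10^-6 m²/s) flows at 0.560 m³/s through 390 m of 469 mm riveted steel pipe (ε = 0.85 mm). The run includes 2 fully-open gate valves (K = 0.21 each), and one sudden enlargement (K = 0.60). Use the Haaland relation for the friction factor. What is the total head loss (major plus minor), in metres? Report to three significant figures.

H_L ≈ 10.8 m

V = 4Q/(πD²) = 3.242 m/s; V²/2g = 0.5356 m
Re = 6.52×10^5, ε/D = 0.00181 → f = 0.02313 (Haaland)
Major: h_f = f(L/D)·V²/2g = 0.02313·831.6·0.5356 = 10.30 m
Minor: ΣK = 1.02; h_m = ΣK·V²/2g = 0.5463 m
Total H_L = 10.30 + 0.5463 = 10.85 m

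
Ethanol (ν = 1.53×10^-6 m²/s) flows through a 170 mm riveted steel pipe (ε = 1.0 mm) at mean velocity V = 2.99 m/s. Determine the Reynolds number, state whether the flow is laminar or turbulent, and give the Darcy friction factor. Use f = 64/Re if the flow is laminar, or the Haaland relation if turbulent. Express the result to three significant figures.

Re = VD/ν = 2.990·0.170/1.53×10^-6 = 3.32×10^5
Re > 4000 → turbulent; ε/D = 0.00588
Haaland: f = 0.03222

Re ≈ 3.32×10^5; turbulent; f ≈ 0.0322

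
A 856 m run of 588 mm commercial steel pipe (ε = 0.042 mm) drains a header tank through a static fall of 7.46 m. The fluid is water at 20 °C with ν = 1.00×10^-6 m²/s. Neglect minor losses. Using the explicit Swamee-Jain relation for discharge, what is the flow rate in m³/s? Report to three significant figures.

Swamee-Jain (Type II): Q = -0.965·√(gD⁵h_f/L)·ln[ε/(3.7D) + √(3.17ν²L/(gD³h_f))]
√(gD⁵h_f/L) = √(9.81·0.588⁵·7.46/856) = 0.07752
ε/(3.7D) = 1.93×10^-5; √(3.17ν²L/(gD³h_f)) = 1.35×10^-5
Q = -0.965·0.07752·ln(3.281×10^-5) = 0.7724 m³/s
Check: V = 2.84 m/s, Re = 1.67×10^6, f = 0.01250, h_f = 7.50 m ≈ 7.46 m ✓

Q ≈ 0.772 m³/s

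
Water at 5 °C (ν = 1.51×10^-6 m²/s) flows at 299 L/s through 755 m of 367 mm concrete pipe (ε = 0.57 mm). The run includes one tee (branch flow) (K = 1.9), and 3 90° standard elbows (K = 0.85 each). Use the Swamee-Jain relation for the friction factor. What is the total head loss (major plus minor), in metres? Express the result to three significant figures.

H_L ≈ 20.5 m

V = 4Q/(πD²) = 2.827 m/s; V²/2g = 0.4072 m
Re = 6.87×10^5, ε/D = 0.00155 → f = 0.02234 (Swamee-Jain)
Major: h_f = f(L/D)·V²/2g = 0.02234·2057·0.4072 = 18.72 m
Minor: ΣK = 4.45; h_m = ΣK·V²/2g = 1.812 m
Total H_L = 18.72 + 1.812 = 20.53 m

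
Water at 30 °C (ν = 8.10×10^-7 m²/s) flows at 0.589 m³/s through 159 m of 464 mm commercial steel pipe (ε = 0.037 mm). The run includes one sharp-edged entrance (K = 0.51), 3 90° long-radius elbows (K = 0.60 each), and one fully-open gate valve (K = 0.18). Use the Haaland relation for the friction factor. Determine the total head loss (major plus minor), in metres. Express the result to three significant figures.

V = 4Q/(πD²) = 3.483 m/s; V²/2g = 0.6184 m
Re = 2.00×10^6, ε/D = 7.97×10^-5 → f = 0.01236 (Haaland)
Major: h_f = f(L/D)·V²/2g = 0.01236·342.7·0.6184 = 2.619 m
Minor: ΣK = 2.49; h_m = ΣK·V²/2g = 1.540 m
Total H_L = 2.619 + 1.540 = 4.159 m

H_L ≈ 4.16 m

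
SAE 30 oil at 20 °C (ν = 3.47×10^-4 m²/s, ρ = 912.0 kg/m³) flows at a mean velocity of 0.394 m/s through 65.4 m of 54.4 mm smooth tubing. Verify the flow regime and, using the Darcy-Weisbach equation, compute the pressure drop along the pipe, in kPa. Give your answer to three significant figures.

Δp ≈ 88.2 kPa

Re = VD/ν = 0.394·0.05440/3.47×10^-4 = 61.8 → laminar (Re < 2300)
f = 64/Re = 1.036
h_f = f(L/D)V²/(2g) = 1.036·(65.4/0.05440)·0.394²/(2·9.81) = 9.856 m
Δp = ρg·h_f = 912.0·9.81·9.856 = 88.18 kPa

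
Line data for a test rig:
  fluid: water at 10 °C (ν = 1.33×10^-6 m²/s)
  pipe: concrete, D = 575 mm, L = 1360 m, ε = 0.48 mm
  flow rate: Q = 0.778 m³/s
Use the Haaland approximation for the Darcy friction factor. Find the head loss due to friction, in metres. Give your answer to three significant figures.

h_f ≈ 20.6 m

V = 4Q/(πD²) = 4·0.778/(π·0.575²) = 2.996 m/s
Re = VD/ν = 2.996·0.575/1.33×10^-6 = 1.30×10^6 → turbulent
ε/D = 0.48/575 = 8.35×10^-4
Haaland: f = 0.01907
h_f = f(L/D)V²/(2g) = 0.01907·(1360/0.575)·2.996²/(2·9.81) = 20.64 m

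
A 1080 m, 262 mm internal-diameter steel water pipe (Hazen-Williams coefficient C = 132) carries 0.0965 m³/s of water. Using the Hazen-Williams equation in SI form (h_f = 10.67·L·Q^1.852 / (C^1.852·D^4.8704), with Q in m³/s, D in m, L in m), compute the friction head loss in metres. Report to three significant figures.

h_f = 10.67·1080·0.0965^1.852 / (132^1.852·0.262^4.8704) = 12.21 m

h_f ≈ 12.2 m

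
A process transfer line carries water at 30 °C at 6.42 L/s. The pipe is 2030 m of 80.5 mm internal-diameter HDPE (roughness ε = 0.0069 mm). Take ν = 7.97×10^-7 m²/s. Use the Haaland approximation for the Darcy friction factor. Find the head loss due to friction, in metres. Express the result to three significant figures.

V = 4Q/(πD²) = 4·0.00642/(π·0.0805²) = 1.261 m/s
Re = VD/ν = 1.261·0.0805/7.97×10^-7 = 1.27×10^5 → turbulent
ε/D = 0.0069/80.5 = 8.57×10^-5
Haaland: f = 0.01739
h_f = f(L/D)V²/(2g) = 0.01739·(2030/0.0805)·1.261²/(2·9.81) = 35.57 m

h_f ≈ 35.6 m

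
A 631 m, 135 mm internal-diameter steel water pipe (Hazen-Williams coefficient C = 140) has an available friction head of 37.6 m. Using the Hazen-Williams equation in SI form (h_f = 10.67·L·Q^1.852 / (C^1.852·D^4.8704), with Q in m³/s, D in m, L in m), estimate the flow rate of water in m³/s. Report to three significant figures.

Q ≈ 0.0439 m³/s

Rearranging: Q = [h_f·C^1.852·D^4.8704 / (10.67·L)]^(1/1.852)
Q = [37.6·140^1.852·0.135^4.8704 / (10.67·631)]^0.540 = 0.04391 m³/s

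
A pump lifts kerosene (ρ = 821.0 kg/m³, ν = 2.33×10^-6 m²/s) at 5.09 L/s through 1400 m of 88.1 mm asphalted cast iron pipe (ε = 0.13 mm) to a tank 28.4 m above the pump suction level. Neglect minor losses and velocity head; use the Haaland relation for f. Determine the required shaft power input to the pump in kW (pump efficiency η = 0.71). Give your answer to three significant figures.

P_shaft ≈ 2.50 kW

V = 4Q/(πD²) = 0.8350 m/s; Re = 3.16×10^4; ε/D = 0.00148; f = 0.02651
h_f = f(L/D)V²/2g = 14.97 m
Total head H = z + h_f = 28.4 + 14.97 = 43.37 m
P_hyd = ρgQH = 821.0·9.81·0.00509·43.37 = 1.778 kW
P_shaft = P_hyd/η = 1.778/0.71 = 2.504 kW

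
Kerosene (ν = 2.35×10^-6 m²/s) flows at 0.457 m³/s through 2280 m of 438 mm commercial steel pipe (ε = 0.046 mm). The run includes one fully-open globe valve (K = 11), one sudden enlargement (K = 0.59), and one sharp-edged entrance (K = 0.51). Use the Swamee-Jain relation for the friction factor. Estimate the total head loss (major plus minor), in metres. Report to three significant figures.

H_L ≈ 40.7 m

V = 4Q/(πD²) = 3.033 m/s; V²/2g = 0.4689 m
Re = 5.65×10^5, ε/D = 1.05×10^-4 → f = 0.01433 (Swamee-Jain)
Major: h_f = f(L/D)·V²/2g = 0.01433·5205·0.4689 = 34.98 m
Minor: ΣK = 12.1; h_m = ΣK·V²/2g = 5.673 m
Total H_L = 34.98 + 5.673 = 40.65 m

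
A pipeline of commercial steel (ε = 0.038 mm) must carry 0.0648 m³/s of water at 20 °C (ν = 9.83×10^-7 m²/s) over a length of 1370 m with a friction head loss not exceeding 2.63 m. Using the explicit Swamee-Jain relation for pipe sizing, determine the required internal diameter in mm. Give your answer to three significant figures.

Swamee-Jain (Type III): D = 0.66·[ε^1.25·(LQ²/(gh_f))^4.75 + ν·Q^9.4·(L/(gh_f))^5.2]^0.04
LQ²/(gh_f) = 0.2230; L/(gh_f) = 53.10
Term 1 = ε^1.25·(…)^4.75 = 2.39×10^-9; Term 2 = ν·Q^9.4·(…)^5.2 = 6.19×10^-9
D = 0.66·(2.39×10^-9 + 6.19×10^-9)^0.04 = 0.3140 m = 314 mm
Check: V = 0.837 m/s, Re = 2.67×10^5, f = 0.01588, h_f = 2.47 m ≈ 2.63 m ✓

D ≈ 314 mm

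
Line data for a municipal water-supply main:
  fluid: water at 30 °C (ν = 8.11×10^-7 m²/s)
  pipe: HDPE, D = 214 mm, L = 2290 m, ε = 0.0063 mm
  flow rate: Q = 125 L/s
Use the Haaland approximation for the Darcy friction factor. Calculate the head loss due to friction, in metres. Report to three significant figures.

V = 4Q/(πD²) = 4·0.125/(π·0.214²) = 3.475 m/s
Re = VD/ν = 3.475·0.214/8.11×10^-7 = 9.17×10^5 → turbulent
ε/D = 0.0063/214 = 2.94×10^-5
Haaland: f = 0.01228
h_f = f(L/D)V²/(2g) = 0.01228·(2290/0.214)·3.475²/(2·9.81) = 80.91 m

h_f ≈ 80.9 m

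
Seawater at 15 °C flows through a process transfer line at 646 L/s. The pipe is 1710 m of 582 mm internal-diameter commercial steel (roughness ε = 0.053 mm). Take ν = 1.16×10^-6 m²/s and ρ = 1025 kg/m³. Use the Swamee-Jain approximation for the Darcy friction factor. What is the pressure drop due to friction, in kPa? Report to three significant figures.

V = 4Q/(πD²) = 4·0.646/(π·0.582²) = 2.428 m/s
Re = VD/ν = 2.428·0.582/1.16×10^-6 = 1.22×10^6 → turbulent
ε/D = 0.053/582 = 9.11×10^-5
Swamee-Jain: f = 0.01316
h_f = f(L/D)V²/(2g) = 0.01316·(1710/0.582)·2.428²/(2·9.81) = 11.62 m
Δp = ρg·h_f = 1025·9.81·11.62 = 116.8 kPa

Δp ≈ 117 kPa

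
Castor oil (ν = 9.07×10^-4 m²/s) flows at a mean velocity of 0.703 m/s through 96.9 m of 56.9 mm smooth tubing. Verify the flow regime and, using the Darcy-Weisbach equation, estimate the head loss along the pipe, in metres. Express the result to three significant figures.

h_f ≈ 62.3 m

Re = VD/ν = 0.703·0.05690/9.07×10^-4 = 44.1 → laminar (Re < 2300)
f = 64/Re = 1.451
h_f = f(L/D)V²/(2g) = 1.451·(96.9/0.05690)·0.703²/(2·9.81) = 62.25 m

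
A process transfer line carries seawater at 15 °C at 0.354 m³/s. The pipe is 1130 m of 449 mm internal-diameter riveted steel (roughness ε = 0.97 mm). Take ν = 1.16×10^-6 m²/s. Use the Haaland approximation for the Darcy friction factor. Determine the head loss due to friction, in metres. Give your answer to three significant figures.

h_f ≈ 15.5 m

V = 4Q/(πD²) = 4·0.354/(π·0.449²) = 2.236 m/s
Re = VD/ν = 2.236·0.449/1.16×10^-6 = 8.65×10^5 → turbulent
ε/D = 0.97/449 = 0.00216
Haaland: f = 0.02413
h_f = f(L/D)V²/(2g) = 0.02413·(1130/0.449)·2.236²/(2·9.81) = 15.47 m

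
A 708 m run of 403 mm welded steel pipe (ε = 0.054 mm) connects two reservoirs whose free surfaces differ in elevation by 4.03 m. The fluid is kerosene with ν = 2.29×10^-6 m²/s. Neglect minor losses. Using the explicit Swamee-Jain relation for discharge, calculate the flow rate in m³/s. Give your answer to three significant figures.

Swamee-Jain (Type II): Q = -0.965·√(gD⁵h_f/L)·ln[ε/(3.7D) + √(3.17ν²L/(gD³h_f))]
√(gD⁵h_f/L) = √(9.81·0.403⁵·4.03/708) = 0.02436
ε/(3.7D) = 3.62×10^-5; √(3.17ν²L/(gD³h_f)) = 6.74×10^-5
Q = -0.965·0.02436·ln(1.037×10^-4) = 0.2157 m³/s
Check: V = 1.69 m/s, Re = 2.98×10^5, f = 0.01577, h_f = 4.04 m ≈ 4.03 m ✓

Q ≈ 0.216 m³/s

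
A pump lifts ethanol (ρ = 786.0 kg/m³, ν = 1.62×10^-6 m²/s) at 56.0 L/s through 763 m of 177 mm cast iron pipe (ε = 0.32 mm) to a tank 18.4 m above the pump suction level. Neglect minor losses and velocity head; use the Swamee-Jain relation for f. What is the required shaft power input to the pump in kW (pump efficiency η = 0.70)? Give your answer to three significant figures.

P_shaft ≈ 28.0 kW

V = 4Q/(πD²) = 2.276 m/s; Re = 2.49×10^5; ε/D = 0.00181; f = 0.02374
h_f = f(L/D)V²/2g = 27.02 m
Total head H = z + h_f = 18.4 + 27.02 = 45.42 m
P_hyd = ρgQH = 786.0·9.81·0.0560·45.42 = 19.61 kW
P_shaft = P_hyd/η = 19.61/0.70 = 28.01 kW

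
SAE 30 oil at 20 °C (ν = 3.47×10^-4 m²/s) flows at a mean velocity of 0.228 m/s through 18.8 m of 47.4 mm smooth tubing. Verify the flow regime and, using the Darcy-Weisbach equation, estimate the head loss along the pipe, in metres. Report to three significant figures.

h_f ≈ 2.16 m

Re = VD/ν = 0.228·0.04740/3.47×10^-4 = 31.1 → laminar (Re < 2300)
f = 64/Re = 2.055
h_f = f(L/D)V²/(2g) = 2.055·(18.8/0.04740)·0.228²/(2·9.81) = 2.159 m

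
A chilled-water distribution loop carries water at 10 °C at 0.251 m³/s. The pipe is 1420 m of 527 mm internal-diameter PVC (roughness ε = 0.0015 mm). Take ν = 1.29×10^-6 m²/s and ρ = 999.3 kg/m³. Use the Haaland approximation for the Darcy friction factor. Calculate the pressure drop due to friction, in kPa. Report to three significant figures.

Δp ≈ 23.6 kPa

V = 4Q/(πD²) = 4·0.251/(π·0.527²) = 1.151 m/s
Re = VD/ν = 1.151·0.527/1.29×10^-6 = 4.70×10^5 → turbulent
ε/D = 0.0015/527 = 2.85×10^-6
Haaland: f = 0.01324
h_f = f(L/D)V²/(2g) = 0.01324·(1420/0.527)·1.151²/(2·9.81) = 2.407 m
Δp = ρg·h_f = 999.3·9.81·2.407 = 23.60 kPa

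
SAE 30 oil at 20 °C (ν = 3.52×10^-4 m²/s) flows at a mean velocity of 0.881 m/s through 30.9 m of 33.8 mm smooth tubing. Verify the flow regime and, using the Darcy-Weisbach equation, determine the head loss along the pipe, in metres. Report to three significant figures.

Re = VD/ν = 0.881·0.03380/3.52×10^-4 = 84.6 → laminar (Re < 2300)
f = 64/Re = 0.7565
h_f = f(L/D)V²/(2g) = 0.7565·(30.9/0.03380)·0.881²/(2·9.81) = 27.36 m

h_f ≈ 27.4 m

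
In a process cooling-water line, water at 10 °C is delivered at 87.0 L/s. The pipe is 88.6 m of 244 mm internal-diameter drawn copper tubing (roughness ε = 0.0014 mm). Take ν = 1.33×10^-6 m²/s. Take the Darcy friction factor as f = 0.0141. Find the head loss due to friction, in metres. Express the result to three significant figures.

V = 4Q/(πD²) = 4·0.0870/(π·0.244²) = 1.861 m/s
h_f = f(L/D)V²/(2g) = 0.01410·(88.6/0.244)·1.861²/(2·9.81) = 0.9034 m

h_f ≈ 0.903 m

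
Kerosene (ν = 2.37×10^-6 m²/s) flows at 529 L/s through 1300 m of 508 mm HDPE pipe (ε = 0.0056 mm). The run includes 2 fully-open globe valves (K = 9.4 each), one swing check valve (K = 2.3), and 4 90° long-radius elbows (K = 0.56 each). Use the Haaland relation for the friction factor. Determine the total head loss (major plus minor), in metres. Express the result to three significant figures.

V = 4Q/(πD²) = 2.610 m/s; V²/2g = 0.3472 m
Re = 5.59×10^5, ε/D = 1.10×10^-5 → f = 0.01294 (Haaland)
Major: h_f = f(L/D)·V²/2g = 0.01294·2559·0.3472 = 11.50 m
Minor: ΣK = 23.3; h_m = ΣK·V²/2g = 8.104 m
Total H_L = 11.50 + 8.104 = 19.60 m

H_L ≈ 19.6 m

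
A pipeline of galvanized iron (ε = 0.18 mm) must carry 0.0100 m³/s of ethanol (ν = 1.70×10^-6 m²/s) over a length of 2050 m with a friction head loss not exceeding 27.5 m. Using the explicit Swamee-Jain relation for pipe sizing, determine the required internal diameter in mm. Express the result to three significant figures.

Swamee-Jain (Type III): D = 0.66·[ε^1.25·(LQ²/(gh_f))^4.75 + ν·Q^9.4·(L/(gh_f))^5.2]^0.04
LQ²/(gh_f) = 7.599×10^-4; L/(gh_f) = 7.599
Term 1 = ε^1.25·(…)^4.75 = 3.18×10^-20; Term 2 = ν·Q^9.4·(…)^5.2 = 1.02×10^-20
D = 0.66·(3.18×10^-20 + 1.02×10^-20)^0.04 = 0.1108 m = 111 mm
Check: V = 1.04 m/s, Re = 6.76×10^4, f = 0.02509, h_f = 25.5 m ≈ 27.5 m ✓

D ≈ 111 mm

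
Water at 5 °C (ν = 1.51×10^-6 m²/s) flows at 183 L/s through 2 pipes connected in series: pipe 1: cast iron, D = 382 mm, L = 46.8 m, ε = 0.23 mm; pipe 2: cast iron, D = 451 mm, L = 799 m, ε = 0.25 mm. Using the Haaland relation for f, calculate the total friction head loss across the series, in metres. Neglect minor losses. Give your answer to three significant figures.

H ≈ 2.45 m

Pipe 1: V = 1.597 m/s, Re = 4.04×10^5, ε/D = 6.02×10^-4, f = 0.01836, h_1 = f(L/D)V²/2g = 0.2923 m
Pipe 2: V = 1.146 m/s, Re = 3.42×10^5, ε/D = 5.54×10^-4, f = 0.01824, h_2 = f(L/D)V²/2g = 2.162 m
Series → Q common, losses add: H = Σh = 2.454 m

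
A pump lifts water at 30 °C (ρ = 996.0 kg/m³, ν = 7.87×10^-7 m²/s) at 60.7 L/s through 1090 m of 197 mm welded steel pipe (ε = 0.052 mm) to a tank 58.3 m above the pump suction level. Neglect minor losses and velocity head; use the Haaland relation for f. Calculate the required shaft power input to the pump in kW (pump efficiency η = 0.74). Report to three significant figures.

P_shaft ≈ 60.9 kW

V = 4Q/(πD²) = 1.991 m/s; Re = 4.98×10^5; ε/D = 2.64×10^-4; f = 0.01586
h_f = f(L/D)V²/2g = 17.74 m
Total head H = z + h_f = 58.3 + 17.74 = 76.04 m
P_hyd = ρgQH = 996.0·9.81·0.0607·76.04 = 45.10 kW
P_shaft = P_hyd/η = 45.10/0.74 = 60.94 kW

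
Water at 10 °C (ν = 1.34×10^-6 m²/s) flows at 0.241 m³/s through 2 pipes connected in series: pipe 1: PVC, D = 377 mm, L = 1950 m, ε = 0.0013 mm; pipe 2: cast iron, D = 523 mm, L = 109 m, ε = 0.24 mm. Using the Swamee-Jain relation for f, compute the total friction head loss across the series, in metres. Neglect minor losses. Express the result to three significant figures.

H ≈ 15.9 m

Pipe 1: V = 2.159 m/s, Re = 6.07×10^5, ε/D = 3.45×10^-6, f = 0.01271, h_1 = f(L/D)V²/2g = 15.62 m
Pipe 2: V = 1.122 m/s, Re = 4.38×10^5, ε/D = 4.59×10^-4, f = 0.01764, h_2 = f(L/D)V²/2g = 0.2359 m
Series → Q common, losses add: H = Σh = 15.85 m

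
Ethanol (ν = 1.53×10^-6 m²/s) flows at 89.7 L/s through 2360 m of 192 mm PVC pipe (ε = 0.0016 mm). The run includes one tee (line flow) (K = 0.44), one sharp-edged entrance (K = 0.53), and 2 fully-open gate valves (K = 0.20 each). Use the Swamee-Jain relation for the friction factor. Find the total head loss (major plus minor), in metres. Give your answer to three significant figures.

H_L ≈ 83.7 m

V = 4Q/(πD²) = 3.098 m/s; V²/2g = 0.4892 m
Re = 3.89×10^5, ε/D = 8.33×10^-6 → f = 0.01382 (Swamee-Jain)
Major: h_f = f(L/D)·V²/2g = 0.01382·12292·0.4892 = 83.08 m
Minor: ΣK = 1.37; h_m = ΣK·V²/2g = 0.6702 m
Total H_L = 83.08 + 0.6702 = 83.75 m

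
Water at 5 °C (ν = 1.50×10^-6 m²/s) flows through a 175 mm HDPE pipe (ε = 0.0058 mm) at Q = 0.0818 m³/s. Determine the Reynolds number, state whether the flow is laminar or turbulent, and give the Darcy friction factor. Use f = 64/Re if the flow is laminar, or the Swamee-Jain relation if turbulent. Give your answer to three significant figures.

Re ≈ 3.97×10^5; turbulent; f ≈ 0.0141

V = 4Q/(πD²) = 3.401 m/s
Re = VD/ν = 3.401·0.175/1.50×10^-6 = 3.97×10^5
Re > 4000 → turbulent; ε/D = 3.31×10^-5
Swamee-Jain: f = 0.01410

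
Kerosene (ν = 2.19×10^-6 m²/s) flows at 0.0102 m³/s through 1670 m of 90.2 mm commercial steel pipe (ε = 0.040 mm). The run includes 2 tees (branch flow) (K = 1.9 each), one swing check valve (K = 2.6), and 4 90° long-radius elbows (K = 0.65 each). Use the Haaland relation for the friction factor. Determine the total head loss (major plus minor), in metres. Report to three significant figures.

H_L ≈ 51.9 m

V = 4Q/(πD²) = 1.596 m/s; V²/2g = 0.1299 m
Re = 6.57×10^4, ε/D = 4.43×10^-4 → f = 0.02109 (Haaland)
Major: h_f = f(L/D)·V²/2g = 0.02109·18514·0.1299 = 50.70 m
Minor: ΣK = 9.00; h_m = ΣK·V²/2g = 1.169 m
Total H_L = 50.70 + 1.169 = 51.87 m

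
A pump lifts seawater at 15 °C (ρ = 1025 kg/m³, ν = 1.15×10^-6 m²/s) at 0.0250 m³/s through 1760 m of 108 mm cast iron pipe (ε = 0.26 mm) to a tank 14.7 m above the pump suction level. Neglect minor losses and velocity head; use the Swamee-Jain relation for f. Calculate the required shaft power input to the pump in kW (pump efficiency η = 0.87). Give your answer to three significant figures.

P_shaft ≈ 49.6 kW

V = 4Q/(πD²) = 2.729 m/s; Re = 2.56×10^5; ε/D = 0.00241; f = 0.02539
h_f = f(L/D)V²/2g = 157.1 m
Total head H = z + h_f = 14.7 + 157.1 = 171.8 m
P_hyd = ρgQH = 1025·9.81·0.0250·171.8 = 43.18 kW
P_shaft = P_hyd/η = 43.18/0.87 = 49.64 kW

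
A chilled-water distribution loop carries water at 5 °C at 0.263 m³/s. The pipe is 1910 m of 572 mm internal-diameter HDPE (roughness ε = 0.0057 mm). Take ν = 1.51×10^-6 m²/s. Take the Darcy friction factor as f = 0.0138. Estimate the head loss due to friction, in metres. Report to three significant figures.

h_f ≈ 2.46 m

V = 4Q/(πD²) = 4·0.263/(π·0.572²) = 1.023 m/s
h_f = f(L/D)V²/(2g) = 0.01380·(1910/0.572)·1.023²/(2·9.81) = 2.460 m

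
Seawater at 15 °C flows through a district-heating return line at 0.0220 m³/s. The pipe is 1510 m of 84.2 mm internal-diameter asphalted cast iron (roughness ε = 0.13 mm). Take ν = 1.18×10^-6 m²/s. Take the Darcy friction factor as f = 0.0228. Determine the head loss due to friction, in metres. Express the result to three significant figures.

V = 4Q/(πD²) = 4·0.0220/(π·0.0842²) = 3.951 m/s
h_f = f(L/D)V²/(2g) = 0.02280·(1510/0.0842)·3.951²/(2·9.81) = 325.3 m

h_f ≈ 325 m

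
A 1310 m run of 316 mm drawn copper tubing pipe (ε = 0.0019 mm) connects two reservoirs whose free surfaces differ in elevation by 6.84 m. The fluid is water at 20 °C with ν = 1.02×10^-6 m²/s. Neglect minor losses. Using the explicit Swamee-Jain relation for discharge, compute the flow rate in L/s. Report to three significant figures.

Swamee-Jain (Type II): Q = -0.965·√(gD⁵h_f/L)·ln[ε/(3.7D) + √(3.17ν²L/(gD³h_f))]
√(gD⁵h_f/L) = √(9.81·0.316⁵·6.84/1310) = 0.01270
ε/(3.7D) = 1.63×10^-6; √(3.17ν²L/(gD³h_f)) = 4.52×10^-5
Q = -0.965·0.01270·ln(4.680×10^-5) = 0.1222 m³/s
Check: V = 1.56 m/s, Re = 4.83×10^5, f = 0.01327, h_f = 6.81 m ≈ 6.84 m ✓

Q ≈ 122 L/s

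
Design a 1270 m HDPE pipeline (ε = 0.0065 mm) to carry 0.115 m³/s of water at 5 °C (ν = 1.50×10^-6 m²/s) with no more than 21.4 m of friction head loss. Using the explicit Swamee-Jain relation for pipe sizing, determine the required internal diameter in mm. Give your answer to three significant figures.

Swamee-Jain (Type III): D = 0.66·[ε^1.25·(LQ²/(gh_f))^4.75 + ν·Q^9.4·(L/(gh_f))^5.2]^0.04
LQ²/(gh_f) = 0.08000; L/(gh_f) = 6.050
Term 1 = ε^1.25·(…)^4.75 = 2.02×10^-12; Term 2 = ν·Q^9.4·(…)^5.2 = 2.58×10^-11
D = 0.66·(2.02×10^-12 + 2.58×10^-11)^0.04 = 0.2496 m = 250 mm
Check: V = 2.35 m/s, Re = 3.91×10^5, f = 0.01404, h_f = 20.1 m ≈ 21.4 m ✓

D ≈ 250 mm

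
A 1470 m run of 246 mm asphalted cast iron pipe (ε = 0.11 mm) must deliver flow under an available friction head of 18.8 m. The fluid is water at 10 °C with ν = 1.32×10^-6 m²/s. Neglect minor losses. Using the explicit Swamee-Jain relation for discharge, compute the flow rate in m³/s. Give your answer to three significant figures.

Swamee-Jain (Type II): Q = -0.965·√(gD⁵h_f/L)·ln[ε/(3.7D) + √(3.17ν²L/(gD³h_f))]
√(gD⁵h_f/L) = √(9.81·0.246⁵·18.8/1470) = 0.01063
ε/(3.7D) = 1.21×10^-4; √(3.17ν²L/(gD³h_f)) = 5.44×10^-5
Q = -0.965·0.01063·ln(1.752×10^-4) = 0.08874 m³/s
Check: V = 1.87 m/s, Re = 3.48×10^5, f = 0.01783, h_f = 18.9 m ≈ 18.8 m ✓

Q ≈ 0.0887 m³/s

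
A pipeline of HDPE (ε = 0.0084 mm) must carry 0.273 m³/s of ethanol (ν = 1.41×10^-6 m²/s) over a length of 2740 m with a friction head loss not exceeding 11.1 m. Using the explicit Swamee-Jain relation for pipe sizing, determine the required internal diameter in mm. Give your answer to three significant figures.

D ≈ 463 mm

Swamee-Jain (Type III): D = 0.66·[ε^1.25·(LQ²/(gh_f))^4.75 + ν·Q^9.4·(L/(gh_f))^5.2]^0.04
LQ²/(gh_f) = 1.875; L/(gh_f) = 25.16
Term 1 = ε^1.25·(…)^4.75 = 8.96×10^-6; Term 2 = ν·Q^9.4·(…)^5.2 = 1.36×10^-4
D = 0.66·(8.96×10^-6 + 1.36×10^-4)^0.04 = 0.4634 m = 463 mm
Check: V = 1.62 m/s, Re = 5.32×10^5, f = 0.01324, h_f = 10.5 m ≈ 11.1 m ✓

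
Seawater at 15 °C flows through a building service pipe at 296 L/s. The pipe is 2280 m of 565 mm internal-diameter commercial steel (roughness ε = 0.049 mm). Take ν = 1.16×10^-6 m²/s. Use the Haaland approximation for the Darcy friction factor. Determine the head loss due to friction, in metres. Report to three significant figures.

V = 4Q/(πD²) = 4·0.296/(π·0.565²) = 1.181 m/s
Re = VD/ν = 1.181·0.565/1.16×10^-6 = 5.75×10^5 → turbulent
ε/D = 0.049/565 = 8.67×10^-5
Haaland: f = 0.01388
h_f = f(L/D)V²/(2g) = 0.01388·(2280/0.565)·1.181²/(2·9.81) = 3.979 m

h_f ≈ 3.98 m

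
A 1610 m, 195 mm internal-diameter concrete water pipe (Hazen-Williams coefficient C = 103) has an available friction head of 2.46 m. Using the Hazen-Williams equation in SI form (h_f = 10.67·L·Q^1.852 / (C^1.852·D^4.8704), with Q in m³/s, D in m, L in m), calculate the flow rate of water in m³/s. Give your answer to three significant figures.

Q ≈ 0.0118 m³/s

Rearranging: Q = [h_f·C^1.852·D^4.8704 / (10.67·L)]^(1/1.852)
Q = [2.46·103^1.852·0.195^4.8704 / (10.67·1610)]^0.540 = 0.01175 m³/s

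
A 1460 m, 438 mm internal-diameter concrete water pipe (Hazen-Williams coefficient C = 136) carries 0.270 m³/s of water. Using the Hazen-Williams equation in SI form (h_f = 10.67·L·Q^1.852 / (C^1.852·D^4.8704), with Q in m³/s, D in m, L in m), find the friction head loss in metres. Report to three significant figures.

h_f ≈ 8.60 m

h_f = 10.67·1460·0.270^1.852 / (136^1.852·0.438^4.8704) = 8.595 m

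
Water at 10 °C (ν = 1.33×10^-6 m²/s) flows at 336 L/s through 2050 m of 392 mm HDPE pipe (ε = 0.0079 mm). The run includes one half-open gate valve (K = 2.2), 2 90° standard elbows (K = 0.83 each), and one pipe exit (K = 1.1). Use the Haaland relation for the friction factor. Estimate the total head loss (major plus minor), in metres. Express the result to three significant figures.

V = 4Q/(πD²) = 2.784 m/s; V²/2g = 0.3951 m
Re = 8.21×10^5, ε/D = 2.02×10^-5 → f = 0.01231 (Haaland)
Major: h_f = f(L/D)·V²/2g = 0.01231·5230·0.3951 = 25.44 m
Minor: ΣK = 4.96; h_m = ΣK·V²/2g = 1.959 m
Total H_L = 25.44 + 1.959 = 27.40 m

H_L ≈ 27.4 m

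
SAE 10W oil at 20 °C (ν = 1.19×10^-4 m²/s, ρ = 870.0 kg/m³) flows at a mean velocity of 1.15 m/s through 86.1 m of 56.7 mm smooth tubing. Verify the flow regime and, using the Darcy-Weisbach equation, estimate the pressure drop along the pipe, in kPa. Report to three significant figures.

Re = VD/ν = 1.15·0.05670/1.19×10^-4 = 548 → laminar (Re < 2300)
f = 64/Re = 0.1168
h_f = f(L/D)V²/(2g) = 0.1168·(86.1/0.05670)·1.15²/(2·9.81) = 11.96 m
Δp = ρg·h_f = 870.0·9.81·11.96 = 102.0 kPa

Δp ≈ 102 kPa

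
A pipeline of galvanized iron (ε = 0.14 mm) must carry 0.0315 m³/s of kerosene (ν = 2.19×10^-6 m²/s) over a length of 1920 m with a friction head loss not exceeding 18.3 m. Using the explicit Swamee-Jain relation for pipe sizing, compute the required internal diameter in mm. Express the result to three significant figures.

Swamee-Jain (Type III): D = 0.66·[ε^1.25·(LQ²/(gh_f))^4.75 + ν·Q^9.4·(L/(gh_f))^5.2]^0.04
LQ²/(gh_f) = 0.01061; L/(gh_f) = 10.70
Term 1 = ε^1.25·(…)^4.75 = 6.39×10^-15; Term 2 = ν·Q^9.4·(…)^5.2 = 3.77×10^-15
D = 0.66·(6.39×10^-15 + 3.77×10^-15)^0.04 = 0.1819 m = 182 mm
Check: V = 1.21 m/s, Re = 1.01×10^5, f = 0.02149, h_f = 17.0 m ≈ 18.3 m ✓

D ≈ 182 mm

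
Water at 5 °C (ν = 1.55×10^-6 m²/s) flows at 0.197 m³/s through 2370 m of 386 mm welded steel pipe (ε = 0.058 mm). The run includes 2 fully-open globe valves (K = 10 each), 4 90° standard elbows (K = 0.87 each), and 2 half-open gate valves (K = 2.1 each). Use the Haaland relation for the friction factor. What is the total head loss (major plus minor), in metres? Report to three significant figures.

H_L ≈ 17.4 m

V = 4Q/(πD²) = 1.683 m/s; V²/2g = 0.1444 m
Re = 4.19×10^5, ε/D = 1.50×10^-4 → f = 0.01507 (Haaland)
Major: h_f = f(L/D)·V²/2g = 0.01507·6140·0.1444 = 13.36 m
Minor: ΣK = 27.7; h_m = ΣK·V²/2g = 3.998 m
Total H_L = 13.36 + 3.998 = 17.36 m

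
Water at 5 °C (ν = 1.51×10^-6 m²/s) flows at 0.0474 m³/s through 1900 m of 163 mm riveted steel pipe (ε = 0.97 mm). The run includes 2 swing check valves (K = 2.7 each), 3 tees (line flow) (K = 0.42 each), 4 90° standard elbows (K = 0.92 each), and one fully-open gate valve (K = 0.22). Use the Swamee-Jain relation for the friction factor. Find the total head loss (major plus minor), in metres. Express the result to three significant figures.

V = 4Q/(πD²) = 2.272 m/s; V²/2g = 0.2630 m
Re = 2.45×10^5, ε/D = 0.00595 → f = 0.03253 (Swamee-Jain)
Major: h_f = f(L/D)·V²/2g = 0.03253·11656·0.2630 = 99.71 m
Minor: ΣK = 10.6; h_m = ΣK·V²/2g = 2.777 m
Total H_L = 99.71 + 2.777 = 102.5 m

H_L ≈ 102 m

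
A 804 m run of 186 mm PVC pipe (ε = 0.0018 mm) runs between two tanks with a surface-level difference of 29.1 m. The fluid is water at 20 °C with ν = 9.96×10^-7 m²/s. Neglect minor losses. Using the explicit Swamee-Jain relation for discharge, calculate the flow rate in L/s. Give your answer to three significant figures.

Q ≈ 86.9 L/s

Swamee-Jain (Type II): Q = -0.965·√(gD⁵h_f/L)·ln[ε/(3.7D) + √(3.17ν²L/(gD³h_f))]
√(gD⁵h_f/L) = √(9.81·0.186⁵·29.1/804) = 0.008891
ε/(3.7D) = 2.62×10^-6; √(3.17ν²L/(gD³h_f)) = 3.71×10^-5
Q = -0.965·0.008891·ln(3.971×10^-5) = 0.08694 m³/s
Check: V = 3.20 m/s, Re = 5.98×10^5, f = 0.01286, h_f = 29.0 m ≈ 29.1 m ✓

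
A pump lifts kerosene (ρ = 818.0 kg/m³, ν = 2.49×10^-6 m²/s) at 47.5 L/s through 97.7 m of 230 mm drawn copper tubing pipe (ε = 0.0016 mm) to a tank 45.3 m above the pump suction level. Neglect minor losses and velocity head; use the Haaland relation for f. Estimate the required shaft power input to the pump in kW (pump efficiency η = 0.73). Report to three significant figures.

P_shaft ≈ 23.9 kW

V = 4Q/(πD²) = 1.143 m/s; Re = 1.06×10^5; ε/D = 6.96×10^-6; f = 0.01765
h_f = f(L/D)V²/2g = 0.4994 m
Total head H = z + h_f = 45.3 + 0.4994 = 45.80 m
P_hyd = ρgQH = 818.0·9.81·0.0475·45.80 = 17.46 kW
P_shaft = P_hyd/η = 17.46/0.73 = 23.91 kW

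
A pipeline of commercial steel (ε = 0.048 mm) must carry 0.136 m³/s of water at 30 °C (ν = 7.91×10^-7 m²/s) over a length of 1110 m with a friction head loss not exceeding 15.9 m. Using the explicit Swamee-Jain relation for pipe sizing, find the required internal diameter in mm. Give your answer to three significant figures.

Swamee-Jain (Type III): D = 0.66·[ε^1.25·(LQ²/(gh_f))^4.75 + ν·Q^9.4·(L/(gh_f))^5.2]^0.04
LQ²/(gh_f) = 0.1316; L/(gh_f) = 7.116
Term 1 = ε^1.25·(…)^4.75 = 2.62×10^-10; Term 2 = ν·Q^9.4·(…)^5.2 = 1.53×10^-10
D = 0.66·(2.62×10^-10 + 1.53×10^-10)^0.04 = 0.2781 m = 278 mm
Check: V = 2.24 m/s, Re = 7.87×10^5, f = 0.01469, h_f = 15.0 m ≈ 15.9 m ✓

D ≈ 278 mm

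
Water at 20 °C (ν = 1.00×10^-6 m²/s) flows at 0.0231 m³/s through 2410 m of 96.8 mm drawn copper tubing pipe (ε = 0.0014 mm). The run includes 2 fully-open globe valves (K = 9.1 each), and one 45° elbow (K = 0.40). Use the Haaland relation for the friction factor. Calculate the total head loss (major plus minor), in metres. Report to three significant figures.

V = 4Q/(πD²) = 3.139 m/s; V²/2g = 0.5022 m
Re = 3.04×10^5, ε/D = 1.45×10^-5 → f = 0.01443 (Haaland)
Major: h_f = f(L/D)·V²/2g = 0.01443·24897·0.5022 = 180.4 m
Minor: ΣK = 18.6; h_m = ΣK·V²/2g = 9.340 m
Total H_L = 180.4 + 9.340 = 189.7 m

H_L ≈ 190 m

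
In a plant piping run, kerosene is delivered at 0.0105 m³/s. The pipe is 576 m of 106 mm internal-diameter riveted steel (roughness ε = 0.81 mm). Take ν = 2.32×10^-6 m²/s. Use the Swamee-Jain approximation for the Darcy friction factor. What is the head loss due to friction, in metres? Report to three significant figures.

V = 4Q/(πD²) = 4·0.0105/(π·0.106²) = 1.190 m/s
Re = VD/ν = 1.190·0.106/2.32×10^-6 = 5.44×10^4 → turbulent
ε/D = 0.81/106 = 0.00764
Swamee-Jain: f = 0.03632
h_f = f(L/D)V²/(2g) = 0.03632·(576/0.106)·1.190²/(2·9.81) = 14.24 m

h_f ≈ 14.2 m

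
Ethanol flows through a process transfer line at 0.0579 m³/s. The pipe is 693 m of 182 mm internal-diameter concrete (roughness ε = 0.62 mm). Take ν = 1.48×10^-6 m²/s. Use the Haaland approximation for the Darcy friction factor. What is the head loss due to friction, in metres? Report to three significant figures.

h_f ≈ 26.5 m

V = 4Q/(πD²) = 4·0.0579/(π·0.182²) = 2.226 m/s
Re = VD/ν = 2.226·0.182/1.48×10^-6 = 2.74×10^5 → turbulent
ε/D = 0.62/182 = 0.00341
Haaland: f = 0.02759
h_f = f(L/D)V²/(2g) = 0.02759·(693/0.182)·2.226²/(2·9.81) = 26.52 m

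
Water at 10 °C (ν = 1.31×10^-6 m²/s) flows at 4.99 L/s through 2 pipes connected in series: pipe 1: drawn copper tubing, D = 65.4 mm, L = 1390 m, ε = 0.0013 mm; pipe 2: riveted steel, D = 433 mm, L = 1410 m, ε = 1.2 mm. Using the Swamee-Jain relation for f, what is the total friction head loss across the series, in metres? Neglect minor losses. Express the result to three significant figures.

H ≈ 45.7 m

Pipe 1: V = 1.485 m/s, Re = 7.42×10^4, ε/D = 1.99×10^-5, f = 0.01914, h_1 = f(L/D)V²/2g = 45.74 m
Pipe 2: V = 0.03389 m/s, Re = 1.12×10^4, ε/D = 0.00277, f = 0.03460, h_2 = f(L/D)V²/2g = 0.006594 m
Series → Q common, losses add: H = Σh = 45.75 m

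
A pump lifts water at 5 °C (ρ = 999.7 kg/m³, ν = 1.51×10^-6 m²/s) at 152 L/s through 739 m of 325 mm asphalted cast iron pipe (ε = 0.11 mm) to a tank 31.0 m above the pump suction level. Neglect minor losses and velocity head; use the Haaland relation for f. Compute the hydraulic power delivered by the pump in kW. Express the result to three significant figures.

P_hyd ≈ 55.9 kW

V = 4Q/(πD²) = 1.832 m/s; Re = 3.94×10^5; ε/D = 3.38×10^-4; f = 0.01671
h_f = f(L/D)V²/2g = 6.502 m
Total head H = z + h_f = 31.0 + 6.502 = 37.50 m
P_hyd = ρgQH = 999.7·9.81·0.152·37.50 = 55.90 kW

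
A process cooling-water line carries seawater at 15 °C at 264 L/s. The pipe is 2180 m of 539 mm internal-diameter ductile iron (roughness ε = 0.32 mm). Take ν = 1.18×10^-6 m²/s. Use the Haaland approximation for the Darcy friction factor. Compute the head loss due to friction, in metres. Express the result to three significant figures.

V = 4Q/(πD²) = 4·0.264/(π·0.539²) = 1.157 m/s
Re = VD/ν = 1.157·0.539/1.18×10^-6 = 5.28×10^5 → turbulent
ε/D = 0.32/539 = 5.94×10^-4
Haaland: f = 0.01811
h_f = f(L/D)V²/(2g) = 0.01811·(2180/0.539)·1.157²/(2·9.81) = 4.998 m

h_f ≈ 5.00 m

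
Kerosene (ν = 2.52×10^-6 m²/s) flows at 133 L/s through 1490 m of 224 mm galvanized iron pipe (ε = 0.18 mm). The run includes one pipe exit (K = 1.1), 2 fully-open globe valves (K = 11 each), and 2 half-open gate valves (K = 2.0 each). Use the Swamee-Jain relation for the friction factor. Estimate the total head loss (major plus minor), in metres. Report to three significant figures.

H_L ≈ 92.5 m

V = 4Q/(πD²) = 3.375 m/s; V²/2g = 0.5805 m
Re = 3.00×10^5, ε/D = 8.04×10^-4 → f = 0.01989 (Swamee-Jain)
Major: h_f = f(L/D)·V²/2g = 0.01989·6652·0.5805 = 76.80 m
Minor: ΣK = 27.1; h_m = ΣK·V²/2g = 15.73 m
Total H_L = 76.80 + 15.73 = 92.53 m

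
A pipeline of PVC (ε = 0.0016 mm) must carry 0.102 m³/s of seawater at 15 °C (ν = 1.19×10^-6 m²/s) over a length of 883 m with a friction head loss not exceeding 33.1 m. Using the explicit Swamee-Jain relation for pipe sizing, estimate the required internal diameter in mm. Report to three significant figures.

Swamee-Jain (Type III): D = 0.66·[ε^1.25·(LQ²/(gh_f))^4.75 + ν·Q^9.4·(L/(gh_f))^5.2]^0.04
LQ²/(gh_f) = 0.02829; L/(gh_f) = 2.719
Term 1 = ε^1.25·(…)^4.75 = 2.52×10^-15; Term 2 = ν·Q^9.4·(…)^5.2 = 1.04×10^-13
D = 0.66·(2.52×10^-15 + 1.04×10^-13)^0.04 = 0.1998 m = 200 mm
Check: V = 3.25 m/s, Re = 5.46×10^5, f = 0.01302, h_f = 31.0 m ≈ 33.1 m ✓

D ≈ 200 mm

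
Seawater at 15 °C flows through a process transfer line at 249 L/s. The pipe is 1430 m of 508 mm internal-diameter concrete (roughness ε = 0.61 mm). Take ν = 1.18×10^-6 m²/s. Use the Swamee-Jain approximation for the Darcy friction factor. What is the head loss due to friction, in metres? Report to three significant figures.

V = 4Q/(πD²) = 4·0.249/(π·0.508²) = 1.229 m/s
Re = VD/ν = 1.229·0.508/1.18×10^-6 = 5.29×10^5 → turbulent
ε/D = 0.61/508 = 0.00120
Swamee-Jain: f = 0.02116
h_f = f(L/D)V²/(2g) = 0.02116·(1430/0.508)·1.229²/(2·9.81) = 4.581 m

h_f ≈ 4.58 m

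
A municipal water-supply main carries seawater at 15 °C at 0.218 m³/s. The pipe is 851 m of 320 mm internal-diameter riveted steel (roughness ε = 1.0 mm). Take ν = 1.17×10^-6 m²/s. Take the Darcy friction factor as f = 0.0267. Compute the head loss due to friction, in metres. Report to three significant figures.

V = 4Q/(πD²) = 4·0.218/(π·0.320²) = 2.711 m/s
h_f = f(L/D)V²/(2g) = 0.02670·(851/0.320)·2.711²/(2·9.81) = 26.59 m

h_f ≈ 26.6 m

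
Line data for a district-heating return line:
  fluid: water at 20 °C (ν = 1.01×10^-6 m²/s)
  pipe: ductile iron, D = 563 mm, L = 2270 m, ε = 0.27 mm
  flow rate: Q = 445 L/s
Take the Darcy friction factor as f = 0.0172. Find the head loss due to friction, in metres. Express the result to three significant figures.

h_f ≈ 11.3 m

V = 4Q/(πD²) = 4·0.445/(π·0.563²) = 1.788 m/s
h_f = f(L/D)V²/(2g) = 0.01720·(2270/0.563)·1.788²/(2·9.81) = 11.29 m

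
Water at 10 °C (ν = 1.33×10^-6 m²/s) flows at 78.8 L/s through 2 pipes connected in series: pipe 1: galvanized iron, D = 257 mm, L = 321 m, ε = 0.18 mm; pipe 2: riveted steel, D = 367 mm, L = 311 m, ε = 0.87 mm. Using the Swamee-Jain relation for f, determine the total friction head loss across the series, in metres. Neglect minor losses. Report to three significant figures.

Pipe 1: V = 1.519 m/s, Re = 2.94×10^5, ε/D = 7.00×10^-4, f = 0.01942, h_1 = f(L/D)V²/2g = 2.852 m
Pipe 2: V = 0.7449 m/s, Re = 2.06×10^5, ε/D = 0.00237, f = 0.02546, h_2 = f(L/D)V²/2g = 0.6103 m
Series → Q common, losses add: H = Σh = 3.463 m

H ≈ 3.46 m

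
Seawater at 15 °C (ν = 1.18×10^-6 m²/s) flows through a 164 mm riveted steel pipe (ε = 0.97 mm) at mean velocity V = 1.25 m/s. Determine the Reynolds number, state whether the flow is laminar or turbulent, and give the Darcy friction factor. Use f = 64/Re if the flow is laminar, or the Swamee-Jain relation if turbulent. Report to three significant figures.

Re ≈ 1.74×10^5; turbulent; f ≈ 0.0326

Re = VD/ν = 1.250·0.164/1.18×10^-6 = 1.74×10^5
Re > 4000 → turbulent; ε/D = 0.00591
Swamee-Jain: f = 0.03265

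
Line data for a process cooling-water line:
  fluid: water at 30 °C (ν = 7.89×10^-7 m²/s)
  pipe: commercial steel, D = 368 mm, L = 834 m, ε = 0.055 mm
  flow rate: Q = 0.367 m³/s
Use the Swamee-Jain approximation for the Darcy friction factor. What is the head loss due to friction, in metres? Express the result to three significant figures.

V = 4Q/(πD²) = 4·0.367/(π·0.368²) = 3.450 m/s
Re = VD/ν = 3.450·0.368/7.89×10^-7 = 1.61×10^6 → turbulent
ε/D = 0.055/368 = 1.49×10^-4
Swamee-Jain: f = 0.01379
h_f = f(L/D)V²/(2g) = 0.01379·(834/0.368)·3.450²/(2·9.81) = 18.97 m

h_f ≈ 19.0 m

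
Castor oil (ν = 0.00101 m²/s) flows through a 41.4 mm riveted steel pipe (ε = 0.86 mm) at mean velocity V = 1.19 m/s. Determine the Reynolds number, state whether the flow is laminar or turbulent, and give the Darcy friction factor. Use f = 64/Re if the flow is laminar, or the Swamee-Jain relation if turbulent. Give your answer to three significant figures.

Re = VD/ν = 1.190·0.0414/0.00101 = 48.8
Re < 2300 → laminar → f = 64/Re = 1.312

Re ≈ 48.8; laminar; f = 64/Re ≈ 1.31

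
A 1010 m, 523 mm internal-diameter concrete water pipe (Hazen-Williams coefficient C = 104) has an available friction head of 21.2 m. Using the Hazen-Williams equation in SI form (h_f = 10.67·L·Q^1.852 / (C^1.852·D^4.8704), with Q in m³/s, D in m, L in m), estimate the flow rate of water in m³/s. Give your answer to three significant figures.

Rearranging: Q = [h_f·C^1.852·D^4.8704 / (10.67·L)]^(1/1.852)
Q = [21.2·104^1.852·0.523^4.8704 / (10.67·1010)]^0.540 = 0.6539 m³/s

Q ≈ 0.654 m³/s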